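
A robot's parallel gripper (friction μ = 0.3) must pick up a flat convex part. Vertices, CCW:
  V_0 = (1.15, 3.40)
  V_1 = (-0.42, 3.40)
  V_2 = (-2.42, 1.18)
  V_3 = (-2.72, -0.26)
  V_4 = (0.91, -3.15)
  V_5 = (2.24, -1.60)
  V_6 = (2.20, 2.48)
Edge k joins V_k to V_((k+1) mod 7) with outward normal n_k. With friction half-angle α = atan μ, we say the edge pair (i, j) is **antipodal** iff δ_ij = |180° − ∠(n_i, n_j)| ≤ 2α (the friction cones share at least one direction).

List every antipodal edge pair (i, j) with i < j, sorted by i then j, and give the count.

count = 4; pairs: (1,4), (2,4), (2,5), (3,6)

α = atan 0.3 = 16.70°;  2α = 33.40°
n_0 = (+0.0000, +1.0000)
n_1 = (-0.7430, +0.6693)
n_2 = (-0.9790, +0.2040)
n_3 = (-0.6229, -0.7823)
n_4 = (+0.7589, -0.6512)
n_5 = (+1.0000, +0.0098)
n_6 = (+0.6590, +0.7521)
  (0,1): δ = 132.02°  ·
  (0,2): δ = 101.77°  ·
  (0,3): δ = 38.52°  ·
  (0,4): δ = 49.37°  ·
  (0,5): δ = 90.56°  ·
  (0,6): δ = 138.78°  ·
  (1,2): δ = 149.75°  ·
  (1,3): δ = 86.51°  ·
  (1,4): δ = 1.38°  ✓
  (1,5): δ = 42.58°  ·
  (1,6): δ = 90.79°  ·
  (2,3): δ = 116.76°  ·
  (2,4): δ = 28.86°  ✓
  (2,5): δ = 12.33°  ✓
  (2,6): δ = 60.54°  ·
  (3,4): δ = 92.11°  ·
  (3,5): δ = 50.91°  ·
  (3,6): δ = 2.70°  ✓
  (4,5): δ = 138.81°  ·
  (4,6): δ = 90.59°  ·
  (5,6): δ = 131.79°  ·
antipodal pairs: 4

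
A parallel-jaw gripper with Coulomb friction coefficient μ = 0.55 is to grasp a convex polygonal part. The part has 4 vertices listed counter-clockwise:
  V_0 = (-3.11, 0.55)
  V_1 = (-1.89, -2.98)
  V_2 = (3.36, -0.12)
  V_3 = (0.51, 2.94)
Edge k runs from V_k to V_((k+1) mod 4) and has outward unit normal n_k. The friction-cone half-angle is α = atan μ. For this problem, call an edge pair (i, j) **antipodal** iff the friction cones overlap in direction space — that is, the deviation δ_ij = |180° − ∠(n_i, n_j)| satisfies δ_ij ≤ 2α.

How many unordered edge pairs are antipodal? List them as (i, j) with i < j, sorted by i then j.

α = atan 0.55 = 28.81°;  2α = 57.62°
n_0 = (-0.9451, -0.3267)
n_1 = (+0.4784, -0.8782)
n_2 = (+0.7318, +0.6816)
n_3 = (-0.5510, +0.8345)
  (0,1): δ = 80.49°  ·
  (0,2): δ = 23.90°  ✓
  (0,3): δ = 104.37°  ·
  (1,2): δ = 75.61°  ·
  (1,3): δ = 4.85°  ✓
  (2,3): δ = 99.53°  ·
antipodal pairs: 2

count = 2; pairs: (0,2), (1,3)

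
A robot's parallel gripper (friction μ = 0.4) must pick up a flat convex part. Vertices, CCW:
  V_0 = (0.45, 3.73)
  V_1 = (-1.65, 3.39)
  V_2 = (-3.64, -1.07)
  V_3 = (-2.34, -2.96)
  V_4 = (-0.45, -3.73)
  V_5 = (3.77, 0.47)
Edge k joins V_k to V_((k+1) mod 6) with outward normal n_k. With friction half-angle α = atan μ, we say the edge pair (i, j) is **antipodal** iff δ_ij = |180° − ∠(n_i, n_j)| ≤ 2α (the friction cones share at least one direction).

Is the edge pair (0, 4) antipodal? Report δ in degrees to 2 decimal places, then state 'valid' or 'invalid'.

α = atan 0.4 = 21.80°;  2α = 43.60°
edge 0: e_0 = (-2.10, -0.34);  n_0 = (-0.1598, +0.9871)
edge 4: e_4 = (+4.22, +4.20);  n_4 = (+0.7054, -0.7088)
∠(n_0, n_4) = 144.33°
δ = |180° − 144.33°| = 35.67°
35.67° ≤ 2α = 43.60°  →  valid

δ = 35.67°, valid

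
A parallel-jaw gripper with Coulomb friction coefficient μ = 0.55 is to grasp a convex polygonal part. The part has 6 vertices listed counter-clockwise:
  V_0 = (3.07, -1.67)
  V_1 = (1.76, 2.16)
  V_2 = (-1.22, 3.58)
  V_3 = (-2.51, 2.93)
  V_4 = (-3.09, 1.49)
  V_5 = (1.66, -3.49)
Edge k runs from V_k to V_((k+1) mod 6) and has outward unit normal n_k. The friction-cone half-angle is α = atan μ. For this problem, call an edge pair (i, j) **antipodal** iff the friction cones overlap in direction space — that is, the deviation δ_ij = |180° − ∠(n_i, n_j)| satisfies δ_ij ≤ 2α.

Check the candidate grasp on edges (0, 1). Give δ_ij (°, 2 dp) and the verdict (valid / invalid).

δ = 134.36°, invalid

α = atan 0.55 = 28.81°;  2α = 57.62°
edge 0: e_0 = (-1.31, +3.83);  n_0 = (+0.9462, +0.3236)
edge 1: e_1 = (-2.98, +1.42);  n_1 = (+0.4302, +0.9027)
∠(n_0, n_1) = 45.64°
δ = |180° − 45.64°| = 134.36°
134.36° > 2α = 57.62°  →  invalid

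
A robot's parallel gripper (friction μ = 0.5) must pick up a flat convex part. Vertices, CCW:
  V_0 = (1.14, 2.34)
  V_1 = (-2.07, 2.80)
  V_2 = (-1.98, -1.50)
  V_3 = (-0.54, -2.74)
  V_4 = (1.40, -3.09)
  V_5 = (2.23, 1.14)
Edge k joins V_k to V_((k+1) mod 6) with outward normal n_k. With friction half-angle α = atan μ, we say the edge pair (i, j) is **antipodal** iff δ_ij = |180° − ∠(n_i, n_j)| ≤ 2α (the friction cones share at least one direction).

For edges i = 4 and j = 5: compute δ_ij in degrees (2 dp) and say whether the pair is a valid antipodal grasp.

α = atan 0.5 = 26.57°;  2α = 53.13°
edge 4: e_4 = (+0.83, +4.23);  n_4 = (+0.9813, -0.1925)
edge 5: e_5 = (-1.09, +1.20);  n_5 = (+0.7402, +0.6724)
∠(n_4, n_5) = 53.35°
δ = |180° − 53.35°| = 126.65°
126.65° > 2α = 53.13°  →  invalid

δ = 126.65°, invalid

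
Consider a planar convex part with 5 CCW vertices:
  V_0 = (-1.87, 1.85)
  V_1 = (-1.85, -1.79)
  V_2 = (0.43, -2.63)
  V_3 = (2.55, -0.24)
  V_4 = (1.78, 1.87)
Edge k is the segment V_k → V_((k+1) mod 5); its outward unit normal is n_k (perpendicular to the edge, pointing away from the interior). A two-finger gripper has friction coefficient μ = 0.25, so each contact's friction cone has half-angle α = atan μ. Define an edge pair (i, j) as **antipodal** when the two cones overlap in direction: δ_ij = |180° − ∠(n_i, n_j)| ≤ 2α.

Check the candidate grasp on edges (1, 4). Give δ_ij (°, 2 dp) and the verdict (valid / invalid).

α = atan 0.25 = 14.04°;  2α = 28.07°
edge 1: e_1 = (+2.28, -0.84);  n_1 = (-0.3457, -0.9383)
edge 4: e_4 = (-3.65, -0.02);  n_4 = (-0.0055, +1.0000)
∠(n_1, n_4) = 159.46°
δ = |180° − 159.46°| = 20.54°
20.54° ≤ 2α = 28.07°  →  valid

δ = 20.54°, valid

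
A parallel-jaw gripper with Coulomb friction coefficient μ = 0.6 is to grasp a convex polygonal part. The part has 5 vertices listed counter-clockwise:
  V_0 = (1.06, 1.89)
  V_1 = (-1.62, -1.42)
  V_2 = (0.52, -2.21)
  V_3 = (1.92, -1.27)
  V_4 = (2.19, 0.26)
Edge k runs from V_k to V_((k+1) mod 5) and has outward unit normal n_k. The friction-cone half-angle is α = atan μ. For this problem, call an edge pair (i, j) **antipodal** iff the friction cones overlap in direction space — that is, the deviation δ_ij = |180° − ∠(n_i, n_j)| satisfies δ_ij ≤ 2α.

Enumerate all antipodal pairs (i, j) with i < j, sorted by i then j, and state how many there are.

count = 3; pairs: (0,2), (0,3), (1,4)

α = atan 0.6 = 30.96°;  2α = 61.93°
n_0 = (-0.7772, +0.6293)
n_1 = (-0.3463, -0.9381)
n_2 = (+0.5574, -0.8302)
n_3 = (+0.9848, -0.1738)
n_4 = (+0.8218, +0.5697)
  (0,1): δ = 71.27°  ·
  (0,2): δ = 17.13°  ✓
  (0,3): δ = 28.99°  ✓
  (0,4): δ = 73.73°  ·
  (1,2): δ = 125.86°  ·
  (1,3): δ = 79.75°  ·
  (1,4): δ = 35.01°  ✓
  (2,3): δ = 133.89°  ·
  (2,4): δ = 89.15°  ·
  (3,4): δ = 135.26°  ·
antipodal pairs: 3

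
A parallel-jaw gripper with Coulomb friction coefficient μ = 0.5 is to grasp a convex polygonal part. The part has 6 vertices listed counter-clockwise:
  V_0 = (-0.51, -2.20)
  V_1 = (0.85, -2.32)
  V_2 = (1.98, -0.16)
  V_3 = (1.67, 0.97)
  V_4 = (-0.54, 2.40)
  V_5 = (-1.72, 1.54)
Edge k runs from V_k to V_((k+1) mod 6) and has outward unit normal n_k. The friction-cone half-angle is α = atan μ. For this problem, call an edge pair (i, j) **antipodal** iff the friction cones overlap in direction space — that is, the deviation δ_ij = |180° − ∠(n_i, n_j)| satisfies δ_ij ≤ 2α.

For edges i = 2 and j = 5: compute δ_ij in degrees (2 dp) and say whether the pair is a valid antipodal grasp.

α = atan 0.5 = 26.57°;  2α = 53.13°
edge 2: e_2 = (-0.31, +1.13);  n_2 = (+0.9644, +0.2646)
edge 5: e_5 = (+1.21, -3.74);  n_5 = (-0.9514, -0.3078)
∠(n_2, n_5) = 177.41°
δ = |180° − 177.41°| = 2.59°
2.59° ≤ 2α = 53.13°  →  valid

δ = 2.59°, valid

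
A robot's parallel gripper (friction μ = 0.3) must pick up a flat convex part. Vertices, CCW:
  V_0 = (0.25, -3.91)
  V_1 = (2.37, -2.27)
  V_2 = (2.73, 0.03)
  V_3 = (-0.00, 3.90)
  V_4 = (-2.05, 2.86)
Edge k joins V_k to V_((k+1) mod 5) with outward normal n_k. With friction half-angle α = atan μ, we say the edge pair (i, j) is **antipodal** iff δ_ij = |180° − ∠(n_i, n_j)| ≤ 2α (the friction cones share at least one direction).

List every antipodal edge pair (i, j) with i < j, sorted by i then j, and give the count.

count = 3; pairs: (0,3), (1,4), (2,4)

α = atan 0.3 = 16.70°;  2α = 33.40°
n_0 = (+0.6119, -0.7910)
n_1 = (+0.9880, -0.1546)
n_2 = (+0.8171, +0.5764)
n_3 = (-0.4524, +0.8918)
n_4 = (-0.9468, -0.3217)
  (0,1): δ = 136.62°  ·
  (0,2): δ = 92.52°  ·
  (0,3): δ = 10.83°  ✓
  (0,4): δ = 71.04°  ·
  (1,2): δ = 135.90°  ·
  (1,3): δ = 54.20°  ·
  (1,4): δ = 27.66°  ✓
  (2,3): δ = 98.30°  ·
  (2,4): δ = 16.44°  ✓
  (3,4): δ = 98.14°  ·
antipodal pairs: 3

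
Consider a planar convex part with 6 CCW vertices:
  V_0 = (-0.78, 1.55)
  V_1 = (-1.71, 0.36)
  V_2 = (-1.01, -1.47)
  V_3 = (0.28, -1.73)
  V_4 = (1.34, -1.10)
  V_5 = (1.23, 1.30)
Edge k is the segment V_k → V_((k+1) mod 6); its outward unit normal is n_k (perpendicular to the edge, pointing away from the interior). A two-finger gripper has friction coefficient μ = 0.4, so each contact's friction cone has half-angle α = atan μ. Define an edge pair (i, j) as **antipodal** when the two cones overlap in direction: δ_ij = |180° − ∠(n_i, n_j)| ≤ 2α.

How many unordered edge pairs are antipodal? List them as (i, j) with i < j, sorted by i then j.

α = atan 0.4 = 21.80°;  2α = 43.60°
n_0 = (-0.7879, +0.6158)
n_1 = (-0.9340, -0.3573)
n_2 = (-0.1976, -0.9803)
n_3 = (+0.5109, -0.8596)
n_4 = (+0.9990, +0.0458)
n_5 = (+0.1234, +0.9924)
  (0,1): δ = 121.06°  ·
  (0,2): δ = 63.39°  ·
  (0,3): δ = 21.27°  ✓
  (0,4): δ = 40.63°  ✓
  (0,5): δ = 120.92°  ·
  (1,2): δ = 122.33°  ·
  (1,3): δ = 80.21°  ·
  (1,4): δ = 18.31°  ✓
  (1,5): δ = 61.98°  ·
  (2,3): δ = 137.88°  ·
  (2,4): δ = 75.98°  ·
  (2,5): δ = 4.31°  ✓
  (3,4): δ = 118.10°  ·
  (3,5): δ = 37.81°  ✓
  (4,5): δ = 99.71°  ·
antipodal pairs: 5

count = 5; pairs: (0,3), (0,4), (1,4), (2,5), (3,5)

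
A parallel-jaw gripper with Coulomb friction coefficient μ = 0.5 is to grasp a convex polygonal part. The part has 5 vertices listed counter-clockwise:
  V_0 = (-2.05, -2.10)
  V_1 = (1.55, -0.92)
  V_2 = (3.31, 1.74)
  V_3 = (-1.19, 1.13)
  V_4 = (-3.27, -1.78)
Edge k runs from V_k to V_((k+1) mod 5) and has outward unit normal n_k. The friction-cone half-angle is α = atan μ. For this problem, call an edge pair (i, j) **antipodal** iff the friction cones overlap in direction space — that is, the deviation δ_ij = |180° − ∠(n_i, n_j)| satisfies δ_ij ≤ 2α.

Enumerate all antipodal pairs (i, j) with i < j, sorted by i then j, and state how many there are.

count = 5; pairs: (0,2), (0,3), (1,2), (1,3), (2,4)

α = atan 0.5 = 26.57°;  2α = 53.13°
n_0 = (+0.3115, -0.9503)
n_1 = (+0.8340, -0.5518)
n_2 = (-0.1343, +0.9909)
n_3 = (-0.8135, +0.5815)
n_4 = (-0.2537, -0.9673)
  (0,1): δ = 141.64°  ·
  (0,2): δ = 10.43°  ✓
  (0,3): δ = 36.30°  ✓
  (0,4): δ = 147.15°  ·
  (1,2): δ = 48.79°  ✓
  (1,3): δ = 2.07°  ✓
  (1,4): δ = 108.79°  ·
  (2,3): δ = 133.28°  ·
  (2,4): δ = 22.42°  ✓
  (3,4): δ = 69.14°  ·
antipodal pairs: 5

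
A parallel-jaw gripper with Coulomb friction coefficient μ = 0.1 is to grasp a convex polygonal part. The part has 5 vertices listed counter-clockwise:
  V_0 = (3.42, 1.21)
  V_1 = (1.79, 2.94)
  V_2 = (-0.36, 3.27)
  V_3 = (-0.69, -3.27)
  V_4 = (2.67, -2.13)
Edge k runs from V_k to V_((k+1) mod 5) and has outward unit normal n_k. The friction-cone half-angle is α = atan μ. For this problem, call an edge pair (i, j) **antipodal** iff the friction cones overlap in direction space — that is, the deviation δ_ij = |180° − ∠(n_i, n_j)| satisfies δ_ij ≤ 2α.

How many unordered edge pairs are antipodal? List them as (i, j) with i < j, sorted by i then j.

α = atan 0.1 = 5.71°;  2α = 11.42°
n_0 = (+0.7278, +0.6858)
n_1 = (+0.1517, +0.9884)
n_2 = (-0.9987, +0.0504)
n_3 = (+0.3213, -0.9470)
n_4 = (+0.9757, -0.2191)
  (0,1): δ = 142.02°  ·
  (0,2): δ = 46.18°  ·
  (0,3): δ = 65.45°  ·
  (0,4): δ = 124.05°  ·
  (1,2): δ = 84.16°  ·
  (1,3): δ = 27.47°  ·
  (1,4): δ = 86.07°  ·
  (2,3): δ = 68.37°  ·
  (2,4): δ = 9.77°  ✓
  (3,4): δ = 121.40°  ·
antipodal pairs: 1

count = 1; pairs: (2,4)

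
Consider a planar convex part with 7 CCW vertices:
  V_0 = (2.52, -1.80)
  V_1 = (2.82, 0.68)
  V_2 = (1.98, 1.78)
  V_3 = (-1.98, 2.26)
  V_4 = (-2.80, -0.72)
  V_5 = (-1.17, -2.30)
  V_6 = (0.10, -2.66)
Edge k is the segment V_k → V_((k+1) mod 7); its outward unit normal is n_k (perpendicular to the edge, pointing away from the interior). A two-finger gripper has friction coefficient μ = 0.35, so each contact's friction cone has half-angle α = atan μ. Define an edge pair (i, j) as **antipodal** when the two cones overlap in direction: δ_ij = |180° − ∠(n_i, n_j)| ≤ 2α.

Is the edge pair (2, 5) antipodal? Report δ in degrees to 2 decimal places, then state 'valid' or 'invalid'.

δ = 8.91°, valid

α = atan 0.35 = 19.29°;  2α = 38.58°
edge 2: e_2 = (-3.96, +0.48);  n_2 = (+0.1203, +0.9927)
edge 5: e_5 = (+1.27, -0.36);  n_5 = (-0.2727, -0.9621)
∠(n_2, n_5) = 171.09°
δ = |180° − 171.09°| = 8.91°
8.91° ≤ 2α = 38.58°  →  valid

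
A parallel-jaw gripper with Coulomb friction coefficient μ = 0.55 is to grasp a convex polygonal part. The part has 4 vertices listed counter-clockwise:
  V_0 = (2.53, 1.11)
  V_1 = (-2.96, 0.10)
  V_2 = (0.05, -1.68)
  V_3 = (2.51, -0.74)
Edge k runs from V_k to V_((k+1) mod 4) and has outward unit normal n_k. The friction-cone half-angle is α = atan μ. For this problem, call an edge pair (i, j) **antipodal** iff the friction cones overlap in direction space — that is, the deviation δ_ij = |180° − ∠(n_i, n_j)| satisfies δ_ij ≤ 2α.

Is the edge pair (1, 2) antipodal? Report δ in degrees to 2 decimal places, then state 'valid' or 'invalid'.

α = atan 0.55 = 28.81°;  2α = 57.62°
edge 1: e_1 = (+3.01, -1.78);  n_1 = (-0.5090, -0.8608)
edge 2: e_2 = (+2.46, +0.94);  n_2 = (+0.3569, -0.9341)
∠(n_1, n_2) = 51.51°
δ = |180° − 51.51°| = 128.49°
128.49° > 2α = 57.62°  →  invalid

δ = 128.49°, invalid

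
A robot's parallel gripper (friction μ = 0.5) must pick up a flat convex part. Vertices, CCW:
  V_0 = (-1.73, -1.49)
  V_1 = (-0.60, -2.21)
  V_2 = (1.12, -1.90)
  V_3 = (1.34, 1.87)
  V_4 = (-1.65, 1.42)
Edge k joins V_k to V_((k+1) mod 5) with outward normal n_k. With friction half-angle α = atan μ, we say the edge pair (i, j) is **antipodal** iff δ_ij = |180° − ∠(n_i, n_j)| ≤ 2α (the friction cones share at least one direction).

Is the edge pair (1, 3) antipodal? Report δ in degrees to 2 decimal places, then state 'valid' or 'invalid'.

δ = 1.66°, valid

α = atan 0.5 = 26.57°;  2α = 53.13°
edge 1: e_1 = (+1.72, +0.31);  n_1 = (+0.1774, -0.9841)
edge 3: e_3 = (-2.99, -0.45);  n_3 = (-0.1488, +0.9889)
∠(n_1, n_3) = 178.34°
δ = |180° − 178.34°| = 1.66°
1.66° ≤ 2α = 53.13°  →  valid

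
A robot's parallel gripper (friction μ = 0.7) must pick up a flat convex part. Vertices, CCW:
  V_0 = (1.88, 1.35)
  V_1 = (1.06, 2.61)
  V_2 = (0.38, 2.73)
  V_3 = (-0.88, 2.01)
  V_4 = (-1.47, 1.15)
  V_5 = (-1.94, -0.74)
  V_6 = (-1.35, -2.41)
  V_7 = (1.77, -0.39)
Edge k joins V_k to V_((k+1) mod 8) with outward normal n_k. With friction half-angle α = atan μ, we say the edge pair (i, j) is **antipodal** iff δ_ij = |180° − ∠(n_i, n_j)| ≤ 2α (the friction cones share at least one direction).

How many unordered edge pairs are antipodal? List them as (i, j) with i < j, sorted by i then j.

α = atan 0.7 = 34.99°;  2α = 69.98°
n_0 = (+0.8381, +0.5455)
n_1 = (+0.1738, +0.9848)
n_2 = (-0.4961, +0.8682)
n_3 = (-0.8246, +0.5657)
n_4 = (-0.9704, +0.2413)
n_5 = (-0.9429, -0.3331)
n_6 = (+0.5435, -0.8394)
n_7 = (+0.9980, -0.0631)
  (0,1): δ = 133.06°  ·
  (0,2): δ = 93.31°  ·
  (0,3): δ = 67.51°  ✓
  (0,4): δ = 47.02°  ✓
  (0,5): δ = 13.60°  ✓
  (0,6): δ = 89.86°  ·
  (0,7): δ = 143.33°  ·
  (1,2): δ = 140.25°  ·
  (1,3): δ = 114.44°  ·
  (1,4): δ = 93.96°  ·
  (1,5): δ = 60.53°  ✓
  (1,6): δ = 42.93°  ✓
  (1,7): δ = 96.39°  ·
  (2,3): δ = 154.20°  ·
  (2,4): δ = 133.71°  ·
  (2,5): δ = 100.29°  ·
  (2,6): δ = 3.18°  ✓
  (2,7): δ = 56.64°  ✓
  (3,4): δ = 159.51°  ·
  (3,5): δ = 126.09°  ·
  (3,6): δ = 22.63°  ✓
  (3,7): δ = 30.83°  ✓
  (4,5): δ = 146.58°  ·
  (4,6): δ = 43.11°  ✓
  (4,7): δ = 10.35°  ✓
  (5,6): δ = 76.54°  ·
  (5,7): δ = 23.08°  ✓
  (6,7): δ = 126.54°  ·
antipodal pairs: 12

count = 12; pairs: (0,3), (0,4), (0,5), (1,5), (1,6), (2,6), (2,7), (3,6), (3,7), (4,6), (4,7), (5,7)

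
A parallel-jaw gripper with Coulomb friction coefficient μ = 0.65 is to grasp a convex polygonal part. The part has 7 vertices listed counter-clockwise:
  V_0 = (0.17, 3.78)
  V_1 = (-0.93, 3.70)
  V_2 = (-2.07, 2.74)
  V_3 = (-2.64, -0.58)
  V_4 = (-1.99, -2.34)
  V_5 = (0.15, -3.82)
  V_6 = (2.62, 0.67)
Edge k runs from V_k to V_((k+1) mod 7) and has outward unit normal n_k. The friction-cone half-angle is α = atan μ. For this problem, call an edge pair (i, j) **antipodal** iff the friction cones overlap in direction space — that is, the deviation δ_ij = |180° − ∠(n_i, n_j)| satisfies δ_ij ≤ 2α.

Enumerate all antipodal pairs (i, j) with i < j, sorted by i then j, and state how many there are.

α = atan 0.65 = 33.02°;  2α = 66.05°
n_0 = (-0.0725, +0.9974)
n_1 = (-0.6441, +0.7649)
n_2 = (-0.9856, +0.1692)
n_3 = (-0.9381, -0.3464)
n_4 = (-0.5688, -0.8225)
n_5 = (+0.8762, -0.4820)
n_6 = (+0.7855, +0.6188)
  (0,1): δ = 144.06°  ·
  (0,2): δ = 103.90°  ·
  (0,3): δ = 73.89°  ·
  (0,4): δ = 38.83°  ✓
  (0,5): δ = 57.02°  ✓
  (0,6): δ = 124.07°  ·
  (1,2): δ = 139.84°  ·
  (1,3): δ = 109.83°  ·
  (1,4): δ = 74.77°  ·
  (1,5): δ = 21.08°  ✓
  (1,6): δ = 88.13°  ·
  (2,3): δ = 149.99°  ·
  (2,4): δ = 114.93°  ·
  (2,5): δ = 19.07°  ✓
  (2,6): δ = 47.97°  ✓
  (3,4): δ = 144.94°  ·
  (3,5): δ = 49.09°  ✓
  (3,6): δ = 17.96°  ✓
  (4,5): δ = 84.15°  ·
  (4,6): δ = 17.10°  ✓
  (5,6): δ = 112.95°  ·
antipodal pairs: 8

count = 8; pairs: (0,4), (0,5), (1,5), (2,5), (2,6), (3,5), (3,6), (4,6)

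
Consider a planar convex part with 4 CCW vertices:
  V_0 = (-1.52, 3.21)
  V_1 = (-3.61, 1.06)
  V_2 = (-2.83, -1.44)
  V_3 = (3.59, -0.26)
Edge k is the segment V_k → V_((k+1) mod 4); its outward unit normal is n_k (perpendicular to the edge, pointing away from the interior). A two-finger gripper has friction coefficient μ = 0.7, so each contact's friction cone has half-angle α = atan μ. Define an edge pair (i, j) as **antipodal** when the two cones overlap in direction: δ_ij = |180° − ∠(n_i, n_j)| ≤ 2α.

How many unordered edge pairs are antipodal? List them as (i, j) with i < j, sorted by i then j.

count = 3; pairs: (0,2), (1,3), (2,3)

α = atan 0.7 = 34.99°;  2α = 69.98°
n_0 = (-0.7170, +0.6970)
n_1 = (-0.9546, -0.2978)
n_2 = (+0.1808, -0.9835)
n_3 = (+0.5618, +0.8273)
  (0,1): δ = 118.48°  ·
  (0,2): δ = 35.40°  ✓
  (0,3): δ = 100.01°  ·
  (1,2): δ = 96.91°  ·
  (1,3): δ = 38.49°  ✓
  (2,3): δ = 44.59°  ✓
antipodal pairs: 3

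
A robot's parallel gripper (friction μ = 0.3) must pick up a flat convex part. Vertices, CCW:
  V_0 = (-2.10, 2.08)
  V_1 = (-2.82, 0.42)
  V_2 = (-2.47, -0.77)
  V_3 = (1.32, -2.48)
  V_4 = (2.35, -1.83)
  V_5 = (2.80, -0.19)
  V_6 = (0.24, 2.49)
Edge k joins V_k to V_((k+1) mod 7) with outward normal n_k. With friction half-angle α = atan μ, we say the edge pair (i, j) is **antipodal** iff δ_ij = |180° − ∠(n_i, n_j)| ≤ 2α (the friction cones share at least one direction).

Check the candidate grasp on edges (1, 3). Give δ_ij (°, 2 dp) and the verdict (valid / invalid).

δ = 74.13°, invalid

α = atan 0.3 = 16.70°;  2α = 33.40°
edge 1: e_1 = (+0.35, -1.19);  n_1 = (-0.9594, -0.2822)
edge 3: e_3 = (+1.03, +0.65);  n_3 = (+0.5337, -0.8457)
∠(n_1, n_3) = 105.87°
δ = |180° − 105.87°| = 74.13°
74.13° > 2α = 33.40°  →  invalid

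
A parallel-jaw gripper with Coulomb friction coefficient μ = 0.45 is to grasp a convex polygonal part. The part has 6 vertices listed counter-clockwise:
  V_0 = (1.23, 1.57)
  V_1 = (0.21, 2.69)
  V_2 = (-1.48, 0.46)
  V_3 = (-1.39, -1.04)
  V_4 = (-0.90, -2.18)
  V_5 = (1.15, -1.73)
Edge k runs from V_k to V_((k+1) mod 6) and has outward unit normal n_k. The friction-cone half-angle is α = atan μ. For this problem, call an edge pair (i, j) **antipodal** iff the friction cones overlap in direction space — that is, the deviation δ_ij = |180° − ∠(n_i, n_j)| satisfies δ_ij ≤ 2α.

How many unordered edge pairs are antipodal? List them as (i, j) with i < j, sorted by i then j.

count = 6; pairs: (0,2), (0,3), (1,4), (1,5), (2,5), (3,5)

α = atan 0.45 = 24.23°;  2α = 48.46°
n_0 = (+0.7393, +0.6733)
n_1 = (-0.7970, +0.6040)
n_2 = (-0.9982, -0.0599)
n_3 = (-0.9187, -0.3949)
n_4 = (+0.2144, -0.9767)
n_5 = (+0.9997, -0.0242)
  (0,1): δ = 79.48°  ·
  (0,2): δ = 38.89°  ✓
  (0,3): δ = 19.07°  ✓
  (0,4): δ = 60.06°  ·
  (0,5): δ = 136.29°  ·
  (1,2): δ = 139.41°  ·
  (1,3): δ = 119.58°  ·
  (1,4): δ = 40.46°  ✓
  (1,5): δ = 35.77°  ✓
  (2,3): δ = 160.17°  ·
  (2,4): δ = 81.05°  ·
  (2,5): δ = 4.82°  ✓
  (3,4): δ = 100.88°  ·
  (3,5): δ = 24.65°  ✓
  (4,5): δ = 103.77°  ·
antipodal pairs: 6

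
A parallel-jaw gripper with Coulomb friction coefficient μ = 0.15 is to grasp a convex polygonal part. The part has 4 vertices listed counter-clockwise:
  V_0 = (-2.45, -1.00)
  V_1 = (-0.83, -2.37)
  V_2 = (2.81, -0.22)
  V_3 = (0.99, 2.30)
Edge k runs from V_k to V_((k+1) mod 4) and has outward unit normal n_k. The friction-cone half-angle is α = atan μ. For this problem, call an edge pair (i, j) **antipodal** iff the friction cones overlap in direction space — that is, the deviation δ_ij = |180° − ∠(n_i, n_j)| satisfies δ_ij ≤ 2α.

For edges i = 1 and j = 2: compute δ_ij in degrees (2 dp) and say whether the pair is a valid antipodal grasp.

α = atan 0.15 = 8.53°;  2α = 17.06°
edge 1: e_1 = (+3.64, +2.15);  n_1 = (+0.5086, -0.8610)
edge 2: e_2 = (-1.82, +2.52);  n_2 = (+0.8107, +0.5855)
∠(n_1, n_2) = 95.27°
δ = |180° − 95.27°| = 84.73°
84.73° > 2α = 17.06°  →  invalid

δ = 84.73°, invalid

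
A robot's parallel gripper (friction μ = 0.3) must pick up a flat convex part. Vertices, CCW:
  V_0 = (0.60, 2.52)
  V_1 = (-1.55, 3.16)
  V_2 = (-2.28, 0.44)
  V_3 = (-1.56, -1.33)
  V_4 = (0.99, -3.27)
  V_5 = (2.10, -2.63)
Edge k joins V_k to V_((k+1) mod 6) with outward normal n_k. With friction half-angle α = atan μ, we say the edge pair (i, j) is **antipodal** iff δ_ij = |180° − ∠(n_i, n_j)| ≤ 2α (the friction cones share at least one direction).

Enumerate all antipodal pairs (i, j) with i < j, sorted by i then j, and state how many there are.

count = 3; pairs: (0,3), (1,5), (2,5)

α = atan 0.3 = 16.70°;  2α = 33.40°
n_0 = (+0.2853, +0.9584)
n_1 = (-0.9658, +0.2592)
n_2 = (-0.9263, -0.3768)
n_3 = (-0.6055, -0.7959)
n_4 = (+0.4995, -0.8663)
n_5 = (+0.9601, +0.2796)
  (0,1): δ = 88.45°  ·
  (0,2): δ = 51.29°  ·
  (0,3): δ = 20.69°  ✓
  (0,4): δ = 46.54°  ·
  (0,5): δ = 122.82°  ·
  (1,2): δ = 142.84°  ·
  (1,3): δ = 112.24°  ·
  (1,4): δ = 45.01°  ·
  (1,5): δ = 31.26°  ✓
  (2,3): δ = 149.40°  ·
  (2,4): δ = 82.17°  ·
  (2,5): δ = 5.90°  ✓
  (3,4): δ = 112.77°  ·
  (3,5): δ = 36.50°  ·
  (4,5): δ = 103.73°  ·
antipodal pairs: 3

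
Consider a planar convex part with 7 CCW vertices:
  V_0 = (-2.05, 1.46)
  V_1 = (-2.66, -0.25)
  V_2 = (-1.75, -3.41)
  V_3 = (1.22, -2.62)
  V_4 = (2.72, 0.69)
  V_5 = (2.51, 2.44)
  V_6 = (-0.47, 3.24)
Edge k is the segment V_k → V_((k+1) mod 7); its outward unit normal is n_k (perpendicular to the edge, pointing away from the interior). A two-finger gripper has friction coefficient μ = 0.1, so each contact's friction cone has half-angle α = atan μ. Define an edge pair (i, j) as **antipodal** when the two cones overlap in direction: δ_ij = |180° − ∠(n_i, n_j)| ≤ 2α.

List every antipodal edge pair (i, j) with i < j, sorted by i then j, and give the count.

α = atan 0.1 = 5.71°;  2α = 11.42°
n_0 = (-0.9419, +0.3360)
n_1 = (-0.9609, -0.2767)
n_2 = (+0.2571, -0.9664)
n_3 = (+0.9108, -0.4128)
n_4 = (+0.9929, +0.1191)
n_5 = (+0.2593, +0.9658)
n_6 = (-0.7479, +0.6638)
  (0,1): δ = 144.30°  ·
  (0,2): δ = 55.47°  ·
  (0,3): δ = 4.75°  ✓
  (0,4): δ = 26.48°  ·
  (0,5): δ = 94.61°  ·
  (0,6): δ = 158.04°  ·
  (1,2): δ = 91.17°  ·
  (1,3): δ = 40.44°  ·
  (1,4): δ = 9.22°  ✓
  (1,5): δ = 58.91°  ·
  (1,6): δ = 122.34°  ·
  (2,3): δ = 129.27°  ·
  (2,4): δ = 98.05°  ·
  (2,5): δ = 29.92°  ·
  (2,6): δ = 33.51°  ·
  (3,4): δ = 148.78°  ·
  (3,5): δ = 80.65°  ·
  (3,6): δ = 17.21°  ·
  (4,5): δ = 111.87°  ·
  (4,6): δ = 48.44°  ·
  (5,6): δ = 116.57°  ·
antipodal pairs: 2

count = 2; pairs: (0,3), (1,4)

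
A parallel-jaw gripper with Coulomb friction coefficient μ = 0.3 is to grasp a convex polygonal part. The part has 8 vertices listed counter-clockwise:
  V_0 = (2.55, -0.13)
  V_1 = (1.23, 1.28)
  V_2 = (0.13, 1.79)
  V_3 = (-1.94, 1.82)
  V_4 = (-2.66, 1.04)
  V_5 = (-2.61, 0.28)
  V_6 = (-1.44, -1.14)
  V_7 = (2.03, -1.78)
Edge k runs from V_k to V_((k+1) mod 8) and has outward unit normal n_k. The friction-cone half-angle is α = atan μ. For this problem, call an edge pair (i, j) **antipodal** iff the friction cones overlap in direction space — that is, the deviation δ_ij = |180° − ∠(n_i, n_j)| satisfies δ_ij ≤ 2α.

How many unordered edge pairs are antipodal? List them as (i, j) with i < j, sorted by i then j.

count = 6; pairs: (0,5), (1,5), (1,6), (2,6), (3,7), (4,7)

α = atan 0.3 = 16.70°;  2α = 33.40°
n_0 = (+0.7300, +0.6834)
n_1 = (+0.4206, +0.9072)
n_2 = (+0.0145, +0.9999)
n_3 = (-0.7348, +0.6783)
n_4 = (-0.9978, -0.0656)
n_5 = (-0.7718, -0.6359)
n_6 = (-0.1814, -0.9834)
n_7 = (+0.9538, -0.3006)
  (0,1): δ = 157.99°  ·
  (0,2): δ = 133.94°  ·
  (0,3): δ = 85.82°  ·
  (0,4): δ = 39.35°  ·
  (0,5): δ = 3.63°  ✓
  (0,6): δ = 36.44°  ·
  (0,7): δ = 119.40°  ·
  (1,2): δ = 155.96°  ·
  (1,3): δ = 107.84°  ·
  (1,4): δ = 61.36°  ·
  (1,5): δ = 25.64°  ✓
  (1,6): δ = 14.42°  ✓
  (1,7): δ = 97.38°  ·
  (2,3): δ = 131.88°  ·
  (2,4): δ = 85.41°  ·
  (2,5): δ = 49.68°  ·
  (2,6): δ = 9.62°  ✓
  (2,7): δ = 73.34°  ·
  (3,4): δ = 133.53°  ·
  (3,5): δ = 97.80°  ·
  (3,6): δ = 57.74°  ·
  (3,7): δ = 25.22°  ✓
  (4,5): δ = 144.28°  ·
  (4,6): δ = 104.21°  ·
  (4,7): δ = 21.26°  ✓
  (5,6): δ = 139.94°  ·
  (5,7): δ = 56.98°  ·
  (6,7): δ = 97.04°  ·
antipodal pairs: 6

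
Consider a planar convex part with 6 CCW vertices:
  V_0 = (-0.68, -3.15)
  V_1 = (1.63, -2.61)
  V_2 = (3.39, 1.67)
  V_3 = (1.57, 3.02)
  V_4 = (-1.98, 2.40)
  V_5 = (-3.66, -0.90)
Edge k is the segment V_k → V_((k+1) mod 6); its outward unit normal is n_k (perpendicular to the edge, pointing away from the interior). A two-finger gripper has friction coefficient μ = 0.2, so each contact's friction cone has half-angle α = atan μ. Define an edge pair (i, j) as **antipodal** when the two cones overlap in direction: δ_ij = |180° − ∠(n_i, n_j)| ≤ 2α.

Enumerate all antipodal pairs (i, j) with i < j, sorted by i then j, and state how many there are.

count = 3; pairs: (0,3), (1,4), (2,5)

α = atan 0.2 = 11.31°;  2α = 22.62°
n_0 = (+0.2276, -0.9737)
n_1 = (+0.9249, -0.3803)
n_2 = (+0.5958, +0.8032)
n_3 = (-0.1720, +0.9851)
n_4 = (-0.8912, +0.4537)
n_5 = (-0.6026, -0.7981)
  (0,1): δ = 125.51°  ·
  (0,2): δ = 49.72°  ·
  (0,3): δ = 3.25°  ✓
  (0,4): δ = 49.86°  ·
  (0,5): δ = 129.79°  ·
  (1,2): δ = 104.21°  ·
  (1,3): δ = 57.74°  ·
  (1,4): δ = 4.63°  ✓
  (1,5): δ = 75.30°  ·
  (2,3): δ = 133.53°  ·
  (2,4): δ = 80.41°  ·
  (2,5): δ = 0.49°  ✓
  (3,4): δ = 126.89°  ·
  (3,5): δ = 46.96°  ·
  (4,5): δ = 100.07°  ·
antipodal pairs: 3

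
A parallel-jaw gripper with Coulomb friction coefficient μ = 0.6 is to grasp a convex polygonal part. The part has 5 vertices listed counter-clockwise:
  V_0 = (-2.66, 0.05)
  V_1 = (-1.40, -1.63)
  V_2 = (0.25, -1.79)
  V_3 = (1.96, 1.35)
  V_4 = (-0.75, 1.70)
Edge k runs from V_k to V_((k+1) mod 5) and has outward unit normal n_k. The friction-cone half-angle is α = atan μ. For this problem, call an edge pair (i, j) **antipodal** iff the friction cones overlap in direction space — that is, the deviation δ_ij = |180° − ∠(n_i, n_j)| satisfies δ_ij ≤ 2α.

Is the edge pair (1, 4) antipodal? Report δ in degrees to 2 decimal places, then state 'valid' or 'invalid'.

α = atan 0.6 = 30.96°;  2α = 61.93°
edge 1: e_1 = (+1.65, -0.16);  n_1 = (-0.0965, -0.9953)
edge 4: e_4 = (-1.91, -1.65);  n_4 = (-0.6537, +0.7567)
∠(n_1, n_4) = 133.64°
δ = |180° − 133.64°| = 46.36°
46.36° ≤ 2α = 61.93°  →  valid

δ = 46.36°, valid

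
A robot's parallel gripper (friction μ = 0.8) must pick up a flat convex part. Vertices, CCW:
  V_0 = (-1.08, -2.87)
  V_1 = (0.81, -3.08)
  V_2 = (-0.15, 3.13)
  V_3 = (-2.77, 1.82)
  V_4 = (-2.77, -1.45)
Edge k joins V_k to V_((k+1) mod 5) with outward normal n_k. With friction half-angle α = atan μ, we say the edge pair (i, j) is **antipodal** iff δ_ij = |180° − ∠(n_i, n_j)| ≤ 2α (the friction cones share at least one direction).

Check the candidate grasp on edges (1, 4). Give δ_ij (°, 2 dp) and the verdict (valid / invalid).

δ = 41.17°, valid

α = atan 0.8 = 38.66°;  2α = 77.32°
edge 1: e_1 = (-0.96, +6.21);  n_1 = (+0.9883, +0.1528)
edge 4: e_4 = (+1.69, -1.42);  n_4 = (-0.6433, -0.7656)
∠(n_1, n_4) = 138.83°
δ = |180° − 138.83°| = 41.17°
41.17° ≤ 2α = 77.32°  →  valid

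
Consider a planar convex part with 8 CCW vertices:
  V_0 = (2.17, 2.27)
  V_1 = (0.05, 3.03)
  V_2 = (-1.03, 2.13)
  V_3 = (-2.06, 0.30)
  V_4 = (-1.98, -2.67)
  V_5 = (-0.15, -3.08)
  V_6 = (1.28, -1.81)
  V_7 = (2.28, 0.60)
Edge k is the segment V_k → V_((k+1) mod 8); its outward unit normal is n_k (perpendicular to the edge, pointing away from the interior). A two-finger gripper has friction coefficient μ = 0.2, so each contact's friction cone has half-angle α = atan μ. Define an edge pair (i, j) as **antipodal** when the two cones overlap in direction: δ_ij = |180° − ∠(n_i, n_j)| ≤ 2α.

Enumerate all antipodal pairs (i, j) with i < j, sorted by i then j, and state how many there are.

count = 5; pairs: (0,4), (1,5), (2,5), (2,6), (3,7)

α = atan 0.2 = 11.31°;  2α = 22.62°
n_0 = (+0.3375, +0.9413)
n_1 = (-0.6402, +0.7682)
n_2 = (-0.8714, +0.4905)
n_3 = (-0.9996, -0.0269)
n_4 = (-0.2186, -0.9758)
n_5 = (+0.6640, -0.7477)
n_6 = (+0.9236, -0.3833)
n_7 = (+0.9978, +0.0657)
  (0,1): δ = 120.47°  ·
  (0,2): δ = 99.65°  ·
  (0,3): δ = 68.73°  ·
  (0,4): δ = 7.09°  ✓
  (0,5): δ = 61.33°  ·
  (0,6): δ = 87.19°  ·
  (0,7): δ = 113.49°  ·
  (1,2): δ = 159.18°  ·
  (1,3): δ = 128.26°  ·
  (1,4): δ = 52.43°  ·
  (1,5): δ = 1.80°  ✓
  (1,6): δ = 27.66°  ·
  (1,7): δ = 53.96°  ·
  (2,3): δ = 149.08°  ·
  (2,4): δ = 73.26°  ·
  (2,5): δ = 19.02°  ✓
  (2,6): δ = 6.84°  ✓
  (2,7): δ = 33.14°  ·
  (3,4): δ = 104.17°  ·
  (3,5): δ = 49.93°  ·
  (3,6): δ = 24.08°  ·
  (3,7): δ = 2.23°  ✓
  (4,5): δ = 125.76°  ·
  (4,6): δ = 99.91°  ·
  (4,7): δ = 73.60°  ·
  (5,6): δ = 154.14°  ·
  (5,7): δ = 127.84°  ·
  (6,7): δ = 153.70°  ·
antipodal pairs: 5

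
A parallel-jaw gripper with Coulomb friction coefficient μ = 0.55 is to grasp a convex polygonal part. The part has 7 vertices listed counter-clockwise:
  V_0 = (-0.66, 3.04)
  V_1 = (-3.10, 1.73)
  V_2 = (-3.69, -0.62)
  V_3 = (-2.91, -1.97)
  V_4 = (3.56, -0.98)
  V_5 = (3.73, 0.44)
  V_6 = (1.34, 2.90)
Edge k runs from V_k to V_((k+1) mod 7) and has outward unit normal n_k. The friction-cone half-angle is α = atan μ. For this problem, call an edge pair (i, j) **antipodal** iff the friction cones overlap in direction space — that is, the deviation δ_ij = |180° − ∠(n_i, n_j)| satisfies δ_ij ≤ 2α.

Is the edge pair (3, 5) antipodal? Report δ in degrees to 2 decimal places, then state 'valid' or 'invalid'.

α = atan 0.55 = 28.81°;  2α = 57.62°
edge 3: e_3 = (+6.47, +0.99);  n_3 = (+0.1513, -0.9885)
edge 5: e_5 = (-2.39, +2.46);  n_5 = (+0.7172, +0.6968)
∠(n_3, n_5) = 125.47°
δ = |180° − 125.47°| = 54.53°
54.53° ≤ 2α = 57.62°  →  valid

δ = 54.53°, valid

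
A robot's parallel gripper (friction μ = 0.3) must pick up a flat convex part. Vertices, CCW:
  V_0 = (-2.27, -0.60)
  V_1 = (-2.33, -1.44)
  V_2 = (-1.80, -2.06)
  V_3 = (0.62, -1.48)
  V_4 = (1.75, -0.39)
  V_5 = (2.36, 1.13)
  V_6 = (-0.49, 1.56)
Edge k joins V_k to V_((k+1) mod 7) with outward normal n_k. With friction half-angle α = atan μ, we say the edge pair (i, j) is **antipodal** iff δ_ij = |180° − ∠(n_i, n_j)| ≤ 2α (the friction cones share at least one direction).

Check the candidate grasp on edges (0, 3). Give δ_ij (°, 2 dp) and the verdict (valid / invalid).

α = atan 0.3 = 16.70°;  2α = 33.40°
edge 0: e_0 = (-0.06, -0.84);  n_0 = (-0.9975, +0.0712)
edge 3: e_3 = (+1.13, +1.09);  n_3 = (+0.6943, -0.7197)
∠(n_0, n_3) = 138.05°
δ = |180° − 138.05°| = 41.95°
41.95° > 2α = 33.40°  →  invalid

δ = 41.95°, invalid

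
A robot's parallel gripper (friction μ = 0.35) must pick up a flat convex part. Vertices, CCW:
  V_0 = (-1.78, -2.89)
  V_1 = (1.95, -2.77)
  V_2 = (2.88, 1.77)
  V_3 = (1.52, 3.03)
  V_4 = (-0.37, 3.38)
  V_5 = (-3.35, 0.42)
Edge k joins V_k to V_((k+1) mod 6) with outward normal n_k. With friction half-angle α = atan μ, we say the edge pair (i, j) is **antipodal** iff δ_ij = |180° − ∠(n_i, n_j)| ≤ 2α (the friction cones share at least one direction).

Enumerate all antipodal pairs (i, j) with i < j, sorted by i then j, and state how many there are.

α = atan 0.35 = 19.29°;  2α = 38.58°
n_0 = (+0.0322, -0.9995)
n_1 = (+0.9797, -0.2007)
n_2 = (+0.6796, +0.7336)
n_3 = (+0.1821, +0.9833)
n_4 = (-0.7047, +0.7095)
n_5 = (-0.9035, -0.4286)
  (0,1): δ = 103.42°  ·
  (0,2): δ = 44.66°  ·
  (0,3): δ = 12.33°  ✓
  (0,4): δ = 42.96°  ·
  (0,5): δ = 113.53°  ·
  (1,2): δ = 121.24°  ·
  (1,3): δ = 88.91°  ·
  (1,4): δ = 33.62°  ✓
  (1,5): δ = 36.95°  ✓
  (2,3): δ = 147.68°  ·
  (2,4): δ = 92.38°  ·
  (2,5): δ = 21.81°  ✓
  (3,4): δ = 124.70°  ·
  (3,5): δ = 54.13°  ·
  (4,5): δ = 109.43°  ·
antipodal pairs: 4

count = 4; pairs: (0,3), (1,4), (1,5), (2,5)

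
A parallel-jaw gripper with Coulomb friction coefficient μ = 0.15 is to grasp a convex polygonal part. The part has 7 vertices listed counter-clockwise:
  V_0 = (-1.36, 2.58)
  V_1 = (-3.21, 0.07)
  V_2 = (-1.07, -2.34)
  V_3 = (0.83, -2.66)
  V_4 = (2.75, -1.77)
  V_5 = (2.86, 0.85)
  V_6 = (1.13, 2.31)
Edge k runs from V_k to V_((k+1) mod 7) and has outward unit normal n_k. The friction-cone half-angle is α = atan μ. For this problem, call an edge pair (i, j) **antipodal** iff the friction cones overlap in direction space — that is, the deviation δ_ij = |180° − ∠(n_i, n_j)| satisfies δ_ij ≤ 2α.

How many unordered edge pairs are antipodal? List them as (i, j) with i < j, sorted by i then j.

α = atan 0.15 = 8.53°;  2α = 17.06°
n_0 = (-0.8050, +0.5933)
n_1 = (-0.7478, -0.6640)
n_2 = (-0.1661, -0.9861)
n_3 = (+0.4206, -0.9073)
n_4 = (+0.9991, -0.0419)
n_5 = (+0.6450, +0.7642)
n_6 = (+0.1078, +0.9942)
  (0,1): δ = 102.00°  ·
  (0,2): δ = 63.17°  ·
  (0,3): δ = 28.74°  ·
  (0,4): δ = 33.99°  ·
  (0,5): δ = 86.23°  ·
  (0,6): δ = 120.20°  ·
  (1,2): δ = 141.16°  ·
  (1,3): δ = 106.73°  ·
  (1,4): δ = 44.01°  ·
  (1,5): δ = 8.23°  ✓
  (1,6): δ = 42.21°  ·
  (2,3): δ = 145.57°  ·
  (2,4): δ = 82.84°  ·
  (2,5): δ = 30.60°  ·
  (2,6): δ = 3.37°  ✓
  (3,4): δ = 117.27°  ·
  (3,5): δ = 65.03°  ·
  (3,6): δ = 31.06°  ·
  (4,5): δ = 127.76°  ·
  (4,6): δ = 93.78°  ·
  (5,6): δ = 146.03°  ·
antipodal pairs: 2

count = 2; pairs: (1,5), (2,6)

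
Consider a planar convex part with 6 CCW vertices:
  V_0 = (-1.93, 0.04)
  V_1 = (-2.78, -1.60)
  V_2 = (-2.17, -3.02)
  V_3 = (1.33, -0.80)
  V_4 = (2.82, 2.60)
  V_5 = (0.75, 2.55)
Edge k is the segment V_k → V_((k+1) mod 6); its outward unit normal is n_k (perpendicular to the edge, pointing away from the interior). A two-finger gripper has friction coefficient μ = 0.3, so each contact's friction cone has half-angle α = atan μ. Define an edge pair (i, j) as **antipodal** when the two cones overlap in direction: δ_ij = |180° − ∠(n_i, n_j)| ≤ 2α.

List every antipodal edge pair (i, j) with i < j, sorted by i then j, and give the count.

α = atan 0.3 = 16.70°;  2α = 33.40°
n_0 = (-0.8878, +0.4602)
n_1 = (-0.9188, -0.3947)
n_2 = (+0.5356, -0.8445)
n_3 = (+0.9159, -0.4014)
n_4 = (-0.0241, +0.9997)
n_5 = (-0.6836, +0.7299)
  (0,1): δ = 129.36°  ·
  (0,2): δ = 30.22°  ✓
  (0,3): δ = 3.73°  ✓
  (0,4): δ = 118.78°  ·
  (0,5): δ = 160.52°  ·
  (1,2): δ = 80.86°  ·
  (1,3): δ = 46.91°  ·
  (1,4): δ = 68.14°  ·
  (1,5): δ = 109.88°  ·
  (2,3): δ = 146.05°  ·
  (2,4): δ = 31.00°  ✓
  (2,5): δ = 10.74°  ✓
  (3,4): δ = 64.95°  ·
  (3,5): δ = 23.21°  ✓
  (4,5): δ = 138.26°  ·
antipodal pairs: 5

count = 5; pairs: (0,2), (0,3), (2,4), (2,5), (3,5)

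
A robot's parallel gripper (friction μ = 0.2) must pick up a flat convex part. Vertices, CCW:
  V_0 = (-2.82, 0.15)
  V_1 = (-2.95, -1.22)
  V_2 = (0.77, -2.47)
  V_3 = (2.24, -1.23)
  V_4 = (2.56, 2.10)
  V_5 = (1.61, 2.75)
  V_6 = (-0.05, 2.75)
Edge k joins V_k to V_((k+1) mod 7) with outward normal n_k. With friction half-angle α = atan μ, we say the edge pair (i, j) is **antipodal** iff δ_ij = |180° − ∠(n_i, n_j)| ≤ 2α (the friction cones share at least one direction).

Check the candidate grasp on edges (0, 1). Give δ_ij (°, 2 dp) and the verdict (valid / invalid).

α = atan 0.2 = 11.31°;  2α = 22.62°
edge 0: e_0 = (-0.13, -1.37);  n_0 = (-0.9955, +0.0945)
edge 1: e_1 = (+3.72, -1.25);  n_1 = (-0.3185, -0.9479)
∠(n_0, n_1) = 76.85°
δ = |180° − 76.85°| = 103.15°
103.15° > 2α = 22.62°  →  invalid

δ = 103.15°, invalid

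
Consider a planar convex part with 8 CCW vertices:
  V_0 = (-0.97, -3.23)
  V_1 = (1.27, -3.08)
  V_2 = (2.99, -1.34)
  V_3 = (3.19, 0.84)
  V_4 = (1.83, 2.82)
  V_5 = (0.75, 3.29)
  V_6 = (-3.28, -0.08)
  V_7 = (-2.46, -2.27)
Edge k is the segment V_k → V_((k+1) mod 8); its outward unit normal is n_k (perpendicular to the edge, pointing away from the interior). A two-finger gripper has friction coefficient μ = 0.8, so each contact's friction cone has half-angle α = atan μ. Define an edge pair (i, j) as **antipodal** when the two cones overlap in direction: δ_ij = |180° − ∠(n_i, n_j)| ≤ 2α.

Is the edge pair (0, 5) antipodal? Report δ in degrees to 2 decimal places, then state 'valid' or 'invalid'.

δ = 36.07°, valid

α = atan 0.8 = 38.66°;  2α = 77.32°
edge 0: e_0 = (+2.24, +0.15);  n_0 = (+0.0668, -0.9978)
edge 5: e_5 = (-4.03, -3.37);  n_5 = (-0.6415, +0.7671)
∠(n_0, n_5) = 143.93°
δ = |180° − 143.93°| = 36.07°
36.07° ≤ 2α = 77.32°  →  valid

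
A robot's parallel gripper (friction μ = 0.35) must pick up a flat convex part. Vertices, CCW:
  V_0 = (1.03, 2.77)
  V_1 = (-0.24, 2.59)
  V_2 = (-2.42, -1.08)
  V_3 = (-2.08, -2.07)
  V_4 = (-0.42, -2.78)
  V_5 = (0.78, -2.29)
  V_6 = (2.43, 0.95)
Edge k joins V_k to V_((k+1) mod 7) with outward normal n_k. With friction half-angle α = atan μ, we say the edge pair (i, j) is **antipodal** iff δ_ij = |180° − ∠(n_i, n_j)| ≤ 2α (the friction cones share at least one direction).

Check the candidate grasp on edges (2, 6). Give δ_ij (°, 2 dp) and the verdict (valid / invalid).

δ = 18.61°, valid

α = atan 0.35 = 19.29°;  2α = 38.58°
edge 2: e_2 = (+0.34, -0.99);  n_2 = (-0.9458, -0.3248)
edge 6: e_6 = (-1.40, +1.82);  n_6 = (+0.7926, +0.6097)
∠(n_2, n_6) = 161.39°
δ = |180° − 161.39°| = 18.61°
18.61° ≤ 2α = 38.58°  →  valid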